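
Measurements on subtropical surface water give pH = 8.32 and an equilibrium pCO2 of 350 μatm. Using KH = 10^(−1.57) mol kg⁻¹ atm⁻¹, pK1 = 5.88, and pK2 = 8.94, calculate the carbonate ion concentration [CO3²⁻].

[CO2*] = KH · pCO2 = 10^(−1.57) × 350×10^-6 = 9.420×10^-6 mol/kg
α₀ = 1/(1 + K1/[H⁺] + K1K2/[H⁺]²) = 1/(1 + 10^+2.44 + 10^+1.82) = 0.002920
DIC = [CO2*]/α₀ = 9.420×10^-6 / 0.002920 = 3.226 mmol/kg
[CO3²⁻] = α₂·DIC; α₂ = 0.1929, so [CO3²⁻] = 0.1929 × 3.226 = 0.622 mmol/kg

[CO3²⁻] = 0.622 mmol/kg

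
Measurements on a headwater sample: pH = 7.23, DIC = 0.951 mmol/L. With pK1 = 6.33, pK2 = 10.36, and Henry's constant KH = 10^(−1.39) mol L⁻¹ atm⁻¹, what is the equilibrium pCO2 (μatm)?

pCO2 = 2610 μatm

α₀ = 1 / (1 + K1/[H⁺] + K1K2/[H⁺]²) = 1 / (1 + 10^+0.90 + 10^-2.23)
   = 1 / (1 + 7.9433 + 0.0058884) = 1/8.9492 = 0.1117
[CO2*] = α₀ × DIC = 0.1117 × 0.951 = 0.1063 mmol/L
pCO2 = [CO2*]/KH = 1.063×10^-4 / 4.074×10^-2 = 2610 μatm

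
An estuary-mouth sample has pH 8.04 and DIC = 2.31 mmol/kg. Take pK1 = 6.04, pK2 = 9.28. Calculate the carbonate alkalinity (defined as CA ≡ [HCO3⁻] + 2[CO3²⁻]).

CA = [HCO3⁻] + 2[CO3²⁻] = (α₁ + 2α₂)·DIC
At pH 8.04: [H⁺]/K1 = 10^-2.00 = 0.010000, K2/[H⁺] = 10^-1.24 = 0.057544
α₁ = 1/(1 + 0.010000 + 0.057544) = 1/1.0675 = 0.9367; α₂ = α₁·K2/[H⁺] = 0.05390
α₁ + 2α₂ = 1.0445
CA = 1.0445 × 2.31 = 2.41 mmol/kg

CA = 2.41 mmol/kg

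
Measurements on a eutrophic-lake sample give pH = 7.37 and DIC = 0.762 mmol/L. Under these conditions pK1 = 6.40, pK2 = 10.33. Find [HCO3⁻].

α₁ = 1 / (1 + [H⁺]/K1 + K2/[H⁺]) = 1 / (1 + 10^-0.97 + 10^-2.96)
   = 1 / (1 + 0.10715 + 0.0010965) = 1/1.1082 = 0.9023
[HCO3⁻] = α₁ × DIC = 0.9023 × 0.762 = 0.688 mmol/L

[HCO3⁻] = 0.688 mmol/L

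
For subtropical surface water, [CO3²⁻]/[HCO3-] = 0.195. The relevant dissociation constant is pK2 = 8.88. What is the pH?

pH = 8.17

From K2 = [H⁺][CO3²⁻]/[HCO3-]:  pH = pK2 + log₁₀([CO3²⁻]/[HCO3-])
log₁₀(0.195) = -0.710
pH = 8.88 + (-0.710) = 8.17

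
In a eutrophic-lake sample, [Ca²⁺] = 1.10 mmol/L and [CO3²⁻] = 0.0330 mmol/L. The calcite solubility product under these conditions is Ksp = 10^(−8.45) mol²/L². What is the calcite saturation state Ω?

Ksp = 10^(−8.45) = 3.548×10^-9
Ω = [Ca²⁺][CO3²⁻]/Ksp = (1.10×10^-3)(0.0330×10^-3) / 3.548×10^-9 = 10.2

Ω = 10.2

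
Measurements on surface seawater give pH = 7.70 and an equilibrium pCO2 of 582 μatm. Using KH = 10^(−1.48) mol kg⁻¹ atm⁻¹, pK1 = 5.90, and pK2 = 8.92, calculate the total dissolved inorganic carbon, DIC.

DIC = 1.31 mmol/kg

[CO2*] = KH · pCO2 = 10^(−1.48) × 582×10^-6 = 1.927×10^-5 mol/kg
α₀ = 1/(1 + K1/[H⁺] + K1K2/[H⁺]²) = 1/(1 + 10^+1.80 + 10^+0.58) = 0.01473
DIC = [CO2*]/α₀ = 1.927×10^-5 / 0.01473 = 1.31 mmol/kg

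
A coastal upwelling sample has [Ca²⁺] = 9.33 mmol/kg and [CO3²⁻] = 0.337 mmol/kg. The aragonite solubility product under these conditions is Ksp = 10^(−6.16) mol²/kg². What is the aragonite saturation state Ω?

Ksp = 10^(−6.16) = 6.918×10^-7
Ω = [Ca²⁺][CO3²⁻]/Ksp = (9.33×10^-3)(0.337×10^-3) / 6.918×10^-7 = 4.54

Ω = 4.54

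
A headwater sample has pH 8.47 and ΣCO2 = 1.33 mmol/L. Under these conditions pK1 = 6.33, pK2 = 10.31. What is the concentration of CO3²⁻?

[CO3²⁻] = 18.8 μmol/L

α₂ = 1 / (1 + [H⁺]/K2 + [H⁺]²/(K1K2)) = 1 / (1 + 10^+1.84 + 10^-0.30)
   = 1 / (1 + 69.183 + 0.50119) = 1/70.684 = 0.01415
[CO3²⁻] = α₂ × DIC = 0.01415 × 1.33 = 0.0188 mmol/L = 18.8 μmol/L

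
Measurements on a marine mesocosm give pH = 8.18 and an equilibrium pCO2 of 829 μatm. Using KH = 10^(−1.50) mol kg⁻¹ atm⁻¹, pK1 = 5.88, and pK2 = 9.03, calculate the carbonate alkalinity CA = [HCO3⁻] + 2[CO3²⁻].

CA = 6.71 mmol/kg

[CO2*] = KH · pCO2 = 10^(−1.50) × 829×10^-6 = 2.622×10^-5 mol/kg
α₀ = 1/(1 + K1/[H⁺] + K1K2/[H⁺]²) = 1/(1 + 10^+2.30 + 10^+1.45) = 0.004372
DIC = [CO2*]/α₀ = 2.622×10^-5 / 0.004372 = 5.996 mmol/kg
CA = (α₁ + 2α₂)·DIC = (0.8724 + 2×0.1232) × 5.996 = 6.71 mmol/kg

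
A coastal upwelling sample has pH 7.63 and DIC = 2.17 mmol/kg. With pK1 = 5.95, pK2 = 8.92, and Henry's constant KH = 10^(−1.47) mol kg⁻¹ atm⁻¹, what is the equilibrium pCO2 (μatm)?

pCO2 = 1250 μatm

α₀ = 1 / (1 + K1/[H⁺] + K1K2/[H⁺]²) = 1 / (1 + 10^+1.68 + 10^+0.39)
   = 1 / (1 + 47.863 + 2.4547) = 1/51.318 = 0.01949
[CO2*] = α₀ × DIC = 0.01949 × 2.17 = 0.04229 mmol/kg
pCO2 = [CO2*]/KH = 4.229×10^-5 / 3.388×10^-2 = 1250 μatm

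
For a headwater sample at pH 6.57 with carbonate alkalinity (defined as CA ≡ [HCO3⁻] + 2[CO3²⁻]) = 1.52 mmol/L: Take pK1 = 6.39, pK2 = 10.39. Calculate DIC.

CA = [HCO3⁻] + 2[CO3²⁻] = (α₁ + 2α₂)·DIC
At pH 6.57: [H⁺]/K1 = 10^-0.18 = 0.66069, K2/[H⁺] = 10^-3.82 = 0.00015136
α₁ = 1/(1 + 0.66069 + 0.00015136) = 1/1.6608 = 0.6021; α₂ = α₁·K2/[H⁺] = 9.113×10^-5
α₁ + 2α₂ = 0.6023
DIC = CA / (α₁ + 2α₂) = 1.52 / 0.6023 = 2.52 mmol/L

DIC = 2.52 mmol/L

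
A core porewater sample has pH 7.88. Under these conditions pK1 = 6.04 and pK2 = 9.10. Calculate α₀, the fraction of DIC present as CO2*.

α₀ = 1 / (1 + K1/[H⁺] + K1K2/[H⁺]²) = 1 / (1 + 10^+1.84 + 10^+0.62)
   = 1 / (1 + 69.183 + 4.1687) = 1/74.352 = 0.01345

α₀ = 0.0134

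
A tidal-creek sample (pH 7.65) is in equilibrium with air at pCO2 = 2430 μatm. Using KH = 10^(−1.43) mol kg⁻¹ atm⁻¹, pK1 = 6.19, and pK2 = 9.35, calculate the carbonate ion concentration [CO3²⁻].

[CO3²⁻] = 0.0520 mmol/kg

[CO2*] = KH · pCO2 = 10^(−1.43) × 2430×10^-6 = 9.028×10^-5 mol/kg
α₀ = 1/(1 + K1/[H⁺] + K1K2/[H⁺]²) = 1/(1 + 10^+1.46 + 10^-0.24) = 0.03288
DIC = [CO2*]/α₀ = 9.028×10^-5 / 0.03288 = 2.746 mmol/kg
[CO3²⁻] = α₂·DIC; α₂ = 0.01892, so [CO3²⁻] = 0.01892 × 2.746 = 0.0520 mmol/kg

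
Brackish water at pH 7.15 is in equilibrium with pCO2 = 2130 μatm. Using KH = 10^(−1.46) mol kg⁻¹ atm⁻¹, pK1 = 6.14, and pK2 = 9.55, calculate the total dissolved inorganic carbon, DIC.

[CO2*] = KH · pCO2 = 10^(−1.46) × 2130×10^-6 = 7.385×10^-5 mol/kg
α₀ = 1/(1 + K1/[H⁺] + K1K2/[H⁺]²) = 1/(1 + 10^+1.01 + 10^-1.39) = 0.08870
DIC = [CO2*]/α₀ = 7.385×10^-5 / 0.08870 = 0.833 mmol/kg

DIC = 0.833 mmol/kg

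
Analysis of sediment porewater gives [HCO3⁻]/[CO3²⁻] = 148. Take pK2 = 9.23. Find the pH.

pH = 7.06

From K2 = [H⁺][CO3²⁻]/[HCO3⁻]:  pH = pK2 − log₁₀([HCO3⁻]/[CO3²⁻])
log₁₀(148) = +2.170
pH = 9.23 − (+2.170) = 7.06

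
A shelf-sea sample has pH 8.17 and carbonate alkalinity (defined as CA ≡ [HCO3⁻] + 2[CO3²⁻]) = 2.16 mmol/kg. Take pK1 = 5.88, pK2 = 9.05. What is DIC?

DIC = 1.94 mmol/kg

CA = [HCO3⁻] + 2[CO3²⁻] = (α₁ + 2α₂)·DIC
At pH 8.17: [H⁺]/K1 = 10^-2.29 = 0.0051286, K2/[H⁺] = 10^-0.88 = 0.13183
α₁ = 1/(1 + 0.0051286 + 0.13183) = 1/1.1370 = 0.8795; α₂ = α₁·K2/[H⁺] = 0.1159
α₁ + 2α₂ = 1.1114
DIC = CA / (α₁ + 2α₂) = 2.16 / 1.1114 = 1.94 mmol/kg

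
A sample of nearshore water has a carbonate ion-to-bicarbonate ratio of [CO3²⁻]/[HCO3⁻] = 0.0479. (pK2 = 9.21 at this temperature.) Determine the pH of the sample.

From K2 = [H⁺][CO3²⁻]/[HCO3⁻]:  pH = pK2 + log₁₀([CO3²⁻]/[HCO3⁻])
log₁₀(0.0479) = -1.320
pH = 9.21 + (-1.320) = 7.89

pH = 7.89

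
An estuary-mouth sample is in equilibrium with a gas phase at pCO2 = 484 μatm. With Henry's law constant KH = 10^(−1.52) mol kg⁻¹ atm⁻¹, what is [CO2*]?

[CO2*] = 14.6 μmol/kg

KH = 10^(−1.52) = 3.020×10^-2 mol kg⁻¹ atm⁻¹
[CO2*] = KH · pCO2 = 3.020×10^-2 × 484×10^-6 atm = 1.46×10^-5 mol/kg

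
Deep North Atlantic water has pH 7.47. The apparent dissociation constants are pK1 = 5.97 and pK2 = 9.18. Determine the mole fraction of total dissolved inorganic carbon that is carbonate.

α₂ = 1 / (1 + [H⁺]/K2 + [H⁺]²/(K1K2)) = 1 / (1 + 10^+1.71 + 10^+0.21)
   = 1 / (1 + 51.286 + 1.6218) = 1/53.908 = 0.01855

α₂ = 0.0186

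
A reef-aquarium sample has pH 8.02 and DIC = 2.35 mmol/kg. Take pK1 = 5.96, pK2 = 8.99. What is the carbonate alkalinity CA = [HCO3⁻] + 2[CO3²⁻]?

CA = [HCO3⁻] + 2[CO3²⁻] = (α₁ + 2α₂)·DIC
At pH 8.02: [H⁺]/K1 = 10^-2.06 = 0.0087096, K2/[H⁺] = 10^-0.97 = 0.10715
α₁ = 1/(1 + 0.0087096 + 0.10715) = 1/1.1159 = 0.8962; α₂ = α₁·K2/[H⁺] = 0.09603
α₁ + 2α₂ = 1.0882
CA = 1.0882 × 2.35 = 2.56 mmol/kg

CA = 2.56 mmol/kg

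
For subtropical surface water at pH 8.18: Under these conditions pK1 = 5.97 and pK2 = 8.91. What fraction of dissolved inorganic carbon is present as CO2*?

α₀ = 0.00517

α₀ = 1 / (1 + K1/[H⁺] + K1K2/[H⁺]²) = 1 / (1 + 10^+2.21 + 10^+1.48)
   = 1 / (1 + 162.18 + 30.200) = 1/193.38 = 0.005171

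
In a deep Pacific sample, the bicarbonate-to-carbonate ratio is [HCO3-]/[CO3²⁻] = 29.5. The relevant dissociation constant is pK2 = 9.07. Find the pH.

pH = 7.60

From K2 = [H⁺][CO3²⁻]/[HCO3-]:  pH = pK2 − log₁₀([HCO3-]/[CO3²⁻])
log₁₀(29.5) = +1.470
pH = 9.07 − (+1.470) = 7.60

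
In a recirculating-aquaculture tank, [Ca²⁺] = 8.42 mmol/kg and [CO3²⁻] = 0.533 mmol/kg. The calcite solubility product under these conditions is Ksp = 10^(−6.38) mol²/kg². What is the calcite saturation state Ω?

Ω = 10.8

Ksp = 10^(−6.38) = 4.169×10^-7
Ω = [Ca²⁺][CO3²⁻]/Ksp = (8.42×10^-3)(0.533×10^-3) / 4.169×10^-7 = 10.8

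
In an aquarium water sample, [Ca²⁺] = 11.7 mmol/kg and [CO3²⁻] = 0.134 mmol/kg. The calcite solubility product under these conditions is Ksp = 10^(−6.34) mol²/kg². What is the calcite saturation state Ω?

Ksp = 10^(−6.34) = 4.571×10^-7
Ω = [Ca²⁺][CO3²⁻]/Ksp = (11.7×10^-3)(0.134×10^-3) / 4.571×10^-7 = 3.43

Ω = 3.43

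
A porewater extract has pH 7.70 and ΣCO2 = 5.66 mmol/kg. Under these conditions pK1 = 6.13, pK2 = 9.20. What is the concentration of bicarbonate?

α₁ = 1 / (1 + [H⁺]/K1 + K2/[H⁺]) = 1 / (1 + 10^-1.57 + 10^-1.50)
   = 1 / (1 + 0.026915 + 0.031623) = 1/1.0585 = 0.9447
[HCO3⁻] = α₁ × DIC = 0.9447 × 5.66 = 5.35 mmol/kg

[HCO3⁻] = 5.35 mmol/kg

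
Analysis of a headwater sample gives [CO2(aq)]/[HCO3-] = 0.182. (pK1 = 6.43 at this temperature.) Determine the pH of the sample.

pH = 7.17

From K1 = [H⁺][HCO3-]/[CO2(aq)]:  pH = pK1 − log₁₀([CO2(aq)]/[HCO3-])
log₁₀(0.182) = -0.740
pH = 6.43 − (-0.740) = 7.17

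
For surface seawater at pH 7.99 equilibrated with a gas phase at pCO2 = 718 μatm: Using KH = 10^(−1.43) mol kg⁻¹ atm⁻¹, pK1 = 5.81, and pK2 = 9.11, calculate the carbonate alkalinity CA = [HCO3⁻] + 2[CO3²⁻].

[CO2*] = KH · pCO2 = 10^(−1.43) × 718×10^-6 = 2.668×10^-5 mol/kg
α₀ = 1/(1 + K1/[H⁺] + K1K2/[H⁺]²) = 1/(1 + 10^+2.18 + 10^+1.06) = 0.006104
DIC = [CO2*]/α₀ = 2.668×10^-5 / 0.006104 = 4.371 mmol/kg
CA = (α₁ + 2α₂)·DIC = (0.9238 + 2×0.07008) × 4.371 = 4.65 mmol/kg

CA = 4.65 mmol/kg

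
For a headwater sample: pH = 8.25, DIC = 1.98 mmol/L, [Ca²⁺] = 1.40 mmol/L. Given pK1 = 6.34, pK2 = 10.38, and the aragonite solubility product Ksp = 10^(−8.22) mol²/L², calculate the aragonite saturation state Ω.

α₂ = 1 / (1 + [H⁺]/K2 + [H⁺]²/(K1K2)) = 1 / (1 + 10^+2.13 + 10^+0.22)
   = 1 / (1 + 134.90 + 1.6596) = 1/137.56 = 0.007270
[CO3²⁻] = α₂ × DIC = 0.007270 × 1.98 = 0.01439 mmol/L = 14.39 μmol/L
Ksp = 10^(−8.22) = 6.026×10^-9
Ω = [Ca²⁺][CO3²⁻]/Ksp = (1.40×10^-3)(1.439×10^-5) / 6.026×10^-9 = 3.34

Ω = 3.34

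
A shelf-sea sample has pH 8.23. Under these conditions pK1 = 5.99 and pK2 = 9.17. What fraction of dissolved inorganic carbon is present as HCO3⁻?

α₁ = 0.892

α₁ = 1 / (1 + [H⁺]/K1 + K2/[H⁺]) = 1 / (1 + 10^-2.24 + 10^-0.94)
   = 1 / (1 + 0.0057544 + 0.11482) = 1/1.1206 = 0.8924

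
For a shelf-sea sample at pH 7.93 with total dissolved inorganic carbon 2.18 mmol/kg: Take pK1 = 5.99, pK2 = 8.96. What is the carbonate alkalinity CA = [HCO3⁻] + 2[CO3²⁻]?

CA = 2.34 mmol/kg

CA = [HCO3⁻] + 2[CO3²⁻] = (α₁ + 2α₂)·DIC
At pH 7.93: [H⁺]/K1 = 10^-1.94 = 0.011482, K2/[H⁺] = 10^-1.03 = 0.093325
α₁ = 1/(1 + 0.011482 + 0.093325) = 1/1.1048 = 0.9051; α₂ = α₁·K2/[H⁺] = 0.08447
α₁ + 2α₂ = 1.0741
CA = 1.0741 × 2.18 = 2.34 mmol/kg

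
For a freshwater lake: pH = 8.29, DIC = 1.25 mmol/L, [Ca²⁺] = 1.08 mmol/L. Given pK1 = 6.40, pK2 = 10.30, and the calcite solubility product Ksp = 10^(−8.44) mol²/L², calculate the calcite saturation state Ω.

Ω = 3.55

α₂ = 1 / (1 + [H⁺]/K2 + [H⁺]²/(K1K2)) = 1 / (1 + 10^+2.01 + 10^+0.12)
   = 1 / (1 + 102.33 + 1.3183) = 1/104.65 = 0.009556
[CO3²⁻] = α₂ × DIC = 0.009556 × 1.25 = 0.01194 mmol/L = 11.94 μmol/L
Ksp = 10^(−8.44) = 3.631×10^-9
Ω = [Ca²⁺][CO3²⁻]/Ksp = (1.08×10^-3)(1.194×10^-5) / 3.631×10^-9 = 3.55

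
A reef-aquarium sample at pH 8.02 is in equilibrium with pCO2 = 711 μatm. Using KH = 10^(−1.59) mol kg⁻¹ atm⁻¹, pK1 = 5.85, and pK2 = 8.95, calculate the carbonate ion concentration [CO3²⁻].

[CO2*] = KH · pCO2 = 10^(−1.59) × 711×10^-6 = 1.828×10^-5 mol/kg
α₀ = 1/(1 + K1/[H⁺] + K1K2/[H⁺]²) = 1/(1 + 10^+2.17 + 10^+1.24) = 0.006014
DIC = [CO2*]/α₀ = 1.828×10^-5 / 0.006014 = 3.039 mmol/kg
[CO3²⁻] = α₂·DIC; α₂ = 0.1045, so [CO3²⁻] = 0.1045 × 3.039 = 0.318 mmol/kg

[CO3²⁻] = 0.318 mmol/kg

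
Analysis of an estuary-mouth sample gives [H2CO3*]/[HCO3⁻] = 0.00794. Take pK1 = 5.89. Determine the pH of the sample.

From K1 = [H⁺][HCO3⁻]/[H2CO3*]:  pH = pK1 − log₁₀([H2CO3*]/[HCO3⁻])
log₁₀(0.00794) = -2.100
pH = 5.89 − (-2.100) = 7.99

pH = 7.99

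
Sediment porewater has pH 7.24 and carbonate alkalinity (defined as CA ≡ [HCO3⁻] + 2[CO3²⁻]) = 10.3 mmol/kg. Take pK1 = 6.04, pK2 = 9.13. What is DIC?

CA = [HCO3⁻] + 2[CO3²⁻] = (α₁ + 2α₂)·DIC
At pH 7.24: [H⁺]/K1 = 10^-1.20 = 0.063096, K2/[H⁺] = 10^-1.89 = 0.012882
α₁ = 1/(1 + 0.063096 + 0.012882) = 1/1.0760 = 0.9294; α₂ = α₁·K2/[H⁺] = 0.01197
α₁ + 2α₂ = 0.9533
DIC = CA / (α₁ + 2α₂) = 10.3 / 0.9533 = 10.8 mmol/kg

DIC = 10.8 mmol/kg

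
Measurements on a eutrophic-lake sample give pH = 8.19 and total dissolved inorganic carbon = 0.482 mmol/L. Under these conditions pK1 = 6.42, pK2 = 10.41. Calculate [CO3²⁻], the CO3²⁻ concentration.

α₂ = 1 / (1 + [H⁺]/K2 + [H⁺]²/(K1K2)) = 1 / (1 + 10^+2.22 + 10^+0.45)
   = 1 / (1 + 165.96 + 2.8184) = 1/169.78 = 0.005890
[CO3²⁻] = α₂ × DIC = 0.005890 × 0.482 = 0.00284 mmol/L = 2.84 μmol/L

[CO3²⁻] = 2.84 μmol/L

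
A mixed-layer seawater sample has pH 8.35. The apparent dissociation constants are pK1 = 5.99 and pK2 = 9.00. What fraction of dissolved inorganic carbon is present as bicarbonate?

α₁ = 1 / (1 + [H⁺]/K1 + K2/[H⁺]) = 1 / (1 + 10^-2.36 + 10^-0.65)
   = 1 / (1 + 0.0043652 + 0.22387) = 1/1.2282 = 0.8142

α₁ = 0.814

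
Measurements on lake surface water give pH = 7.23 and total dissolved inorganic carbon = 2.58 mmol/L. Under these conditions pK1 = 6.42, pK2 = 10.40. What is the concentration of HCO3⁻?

α₁ = 1 / (1 + [H⁺]/K1 + K2/[H⁺]) = 1 / (1 + 10^-0.81 + 10^-3.17)
   = 1 / (1 + 0.15488 + 0.00067608) = 1/1.1556 = 0.8654
[HCO3⁻] = α₁ × DIC = 0.8654 × 2.58 = 2.23 mmol/L

[HCO3⁻] = 2.23 mmol/L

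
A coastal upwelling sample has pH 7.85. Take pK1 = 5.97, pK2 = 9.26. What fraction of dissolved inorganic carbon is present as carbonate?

α₂ = 1 / (1 + [H⁺]/K2 + [H⁺]²/(K1K2)) = 1 / (1 + 10^+1.41 + 10^-0.47)
   = 1 / (1 + 25.704 + 0.33884) = 1/27.043 = 0.03698

α₂ = 0.0370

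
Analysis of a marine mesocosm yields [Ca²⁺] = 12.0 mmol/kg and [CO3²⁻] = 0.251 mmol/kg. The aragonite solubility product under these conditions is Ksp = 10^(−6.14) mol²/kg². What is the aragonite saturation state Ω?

Ksp = 10^(−6.14) = 7.244×10^-7
Ω = [Ca²⁺][CO3²⁻]/Ksp = (12.0×10^-3)(0.251×10^-3) / 7.244×10^-7 = 4.16

Ω = 4.16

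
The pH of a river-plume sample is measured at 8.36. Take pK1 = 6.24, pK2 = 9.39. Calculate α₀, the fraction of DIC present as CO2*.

α₀ = 1 / (1 + K1/[H⁺] + K1K2/[H⁺]²) = 1 / (1 + 10^+2.12 + 10^+1.09)
   = 1 / (1 + 131.83 + 12.303) = 1/145.13 = 0.006890

α₀ = 0.00689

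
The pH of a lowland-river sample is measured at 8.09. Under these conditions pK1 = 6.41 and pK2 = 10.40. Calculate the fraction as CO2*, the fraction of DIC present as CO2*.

α₀ = 1 / (1 + K1/[H⁺] + K1K2/[H⁺]²) = 1 / (1 + 10^+1.68 + 10^-0.63)
   = 1 / (1 + 47.863 + 0.23442) = 1/49.097 = 0.02037

α₀ = 0.0204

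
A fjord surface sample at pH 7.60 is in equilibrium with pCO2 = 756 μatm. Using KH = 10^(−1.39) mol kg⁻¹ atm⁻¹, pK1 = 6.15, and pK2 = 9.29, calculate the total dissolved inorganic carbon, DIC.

[CO2*] = KH · pCO2 = 10^(−1.39) × 756×10^-6 = 3.080×10^-5 mol/kg
α₀ = 1/(1 + K1/[H⁺] + K1K2/[H⁺]²) = 1/(1 + 10^+1.45 + 10^-0.24) = 0.03360
DIC = [CO2*]/α₀ = 3.080×10^-5 / 0.03360 = 0.917 mmol/kg

DIC = 0.917 mmol/kg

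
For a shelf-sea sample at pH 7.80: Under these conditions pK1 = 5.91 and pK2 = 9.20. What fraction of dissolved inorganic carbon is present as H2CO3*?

α₀ = 0.0122

α₀ = 1 / (1 + K1/[H⁺] + K1K2/[H⁺]²) = 1 / (1 + 10^+1.89 + 10^+0.49)
   = 1 / (1 + 77.625 + 3.0903) = 1/81.715 = 0.01224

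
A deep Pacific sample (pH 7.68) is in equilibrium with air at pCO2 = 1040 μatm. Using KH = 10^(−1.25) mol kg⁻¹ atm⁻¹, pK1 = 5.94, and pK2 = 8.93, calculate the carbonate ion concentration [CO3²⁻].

[CO3²⁻] = 0.181 mmol/kg

[CO2*] = KH · pCO2 = 10^(−1.25) × 1040×10^-6 = 5.848×10^-5 mol/kg
α₀ = 1/(1 + K1/[H⁺] + K1K2/[H⁺]²) = 1/(1 + 10^+1.74 + 10^+0.49) = 0.01694
DIC = [CO2*]/α₀ = 5.848×10^-5 / 0.01694 = 3.453 mmol/kg
[CO3²⁻] = α₂·DIC; α₂ = 0.05234, so [CO3²⁻] = 0.05234 × 3.453 = 0.181 mmol/kg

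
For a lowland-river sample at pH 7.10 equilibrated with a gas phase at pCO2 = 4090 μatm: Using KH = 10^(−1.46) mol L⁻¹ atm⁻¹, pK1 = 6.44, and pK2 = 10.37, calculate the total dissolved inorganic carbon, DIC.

[CO2*] = KH · pCO2 = 10^(−1.46) × 4090×10^-6 = 1.418×10^-4 mol/L
α₀ = 1/(1 + K1/[H⁺] + K1K2/[H⁺]²) = 1/(1 + 10^+0.66 + 10^-2.61) = 0.1794
DIC = [CO2*]/α₀ = 1.418×10^-4 / 0.1794 = 0.790 mmol/L

DIC = 0.790 mmol/L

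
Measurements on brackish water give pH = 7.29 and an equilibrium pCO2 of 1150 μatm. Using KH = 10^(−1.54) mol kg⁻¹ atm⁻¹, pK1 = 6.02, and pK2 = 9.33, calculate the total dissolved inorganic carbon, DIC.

[CO2*] = KH · pCO2 = 10^(−1.54) × 1150×10^-6 = 3.317×10^-5 mol/kg
α₀ = 1/(1 + K1/[H⁺] + K1K2/[H⁺]²) = 1/(1 + 10^+1.27 + 10^-0.77) = 0.05053
DIC = [CO2*]/α₀ = 3.317×10^-5 / 0.05053 = 0.656 mmol/kg

DIC = 0.656 mmol/kg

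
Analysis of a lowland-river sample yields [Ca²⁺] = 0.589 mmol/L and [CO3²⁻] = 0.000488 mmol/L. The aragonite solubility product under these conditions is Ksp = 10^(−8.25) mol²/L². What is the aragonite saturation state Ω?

Ω = 0.0511

Ksp = 10^(−8.25) = 5.623×10^-9
Ω = [Ca²⁺][CO3²⁻]/Ksp = (0.589×10^-3)(0.000488×10^-3) / 5.623×10^-9 = 0.0511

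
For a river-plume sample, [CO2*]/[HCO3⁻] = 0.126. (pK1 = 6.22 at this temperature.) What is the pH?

pH = 7.12

From K1 = [H⁺][HCO3⁻]/[CO2*]:  pH = pK1 − log₁₀([CO2*]/[HCO3⁻])
log₁₀(0.126) = -0.900
pH = 6.22 − (-0.900) = 7.12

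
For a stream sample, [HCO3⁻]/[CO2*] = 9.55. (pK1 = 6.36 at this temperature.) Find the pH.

From K1 = [H⁺][HCO3⁻]/[CO2*]:  pH = pK1 + log₁₀([HCO3⁻]/[CO2*])
log₁₀(9.55) = +0.980
pH = 6.36 + (+0.980) = 7.34

pH = 7.34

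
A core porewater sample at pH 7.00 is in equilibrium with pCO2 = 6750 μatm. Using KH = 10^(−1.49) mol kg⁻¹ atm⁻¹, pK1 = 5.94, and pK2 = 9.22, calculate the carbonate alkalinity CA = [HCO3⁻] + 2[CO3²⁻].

CA = 2.54 mmol/kg

[CO2*] = KH · pCO2 = 10^(−1.49) × 6750×10^-6 = 2.184×10^-4 mol/kg
α₀ = 1/(1 + K1/[H⁺] + K1K2/[H⁺]²) = 1/(1 + 10^+1.06 + 10^-1.16) = 0.07968
DIC = [CO2*]/α₀ = 2.184×10^-4 / 0.07968 = 2.741 mmol/kg
CA = (α₁ + 2α₂)·DIC = (0.9148 + 2×0.005512) × 2.741 = 2.54 mmol/kg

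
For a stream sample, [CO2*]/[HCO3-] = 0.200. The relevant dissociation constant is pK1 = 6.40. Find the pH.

From K1 = [H⁺][HCO3-]/[CO2*]:  pH = pK1 − log₁₀([CO2*]/[HCO3-])
log₁₀(0.200) = -0.699
pH = 6.40 − (-0.699) = 7.10

pH = 7.10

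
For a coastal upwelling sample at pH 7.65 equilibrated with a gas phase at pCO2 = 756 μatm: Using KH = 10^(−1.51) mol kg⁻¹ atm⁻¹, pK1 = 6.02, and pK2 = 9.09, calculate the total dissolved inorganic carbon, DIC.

DIC = 1.06 mmol/kg

[CO2*] = KH · pCO2 = 10^(−1.51) × 756×10^-6 = 2.336×10^-5 mol/kg
α₀ = 1/(1 + K1/[H⁺] + K1K2/[H⁺]²) = 1/(1 + 10^+1.63 + 10^+0.19) = 0.02212
DIC = [CO2*]/α₀ = 2.336×10^-5 / 0.02212 = 1.06 mmol/kg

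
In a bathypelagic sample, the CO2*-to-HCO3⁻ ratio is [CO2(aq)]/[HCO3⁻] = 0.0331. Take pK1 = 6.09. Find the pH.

From K1 = [H⁺][HCO3⁻]/[CO2(aq)]:  pH = pK1 − log₁₀([CO2(aq)]/[HCO3⁻])
log₁₀(0.0331) = -1.480
pH = 6.09 − (-1.480) = 7.57

pH = 7.57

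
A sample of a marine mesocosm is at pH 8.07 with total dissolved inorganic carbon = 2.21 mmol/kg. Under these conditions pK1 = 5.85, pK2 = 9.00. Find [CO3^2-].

α₂ = 1 / (1 + [H⁺]/K2 + [H⁺]²/(K1K2)) = 1 / (1 + 10^+0.93 + 10^-1.29)
   = 1 / (1 + 8.5114 + 0.051286) = 1/9.5627 = 0.1046
[CO3²⁻] = α₂ × DIC = 0.1046 × 2.21 = 0.231 mmol/kg

[CO3²⁻] = 0.231 mmol/kg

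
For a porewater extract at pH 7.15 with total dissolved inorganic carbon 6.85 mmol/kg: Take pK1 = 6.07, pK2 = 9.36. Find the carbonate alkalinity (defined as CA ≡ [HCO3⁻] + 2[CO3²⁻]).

CA = [HCO3⁻] + 2[CO3²⁻] = (α₁ + 2α₂)·DIC
At pH 7.15: [H⁺]/K1 = 10^-1.08 = 0.083176, K2/[H⁺] = 10^-2.21 = 0.0061660
α₁ = 1/(1 + 0.083176 + 0.0061660) = 1/1.0893 = 0.9180; α₂ = α₁·K2/[H⁺] = 0.005660
α₁ + 2α₂ = 0.9293
CA = 0.9293 × 6.85 = 6.37 mmol/kg

CA = 6.37 mmol/kg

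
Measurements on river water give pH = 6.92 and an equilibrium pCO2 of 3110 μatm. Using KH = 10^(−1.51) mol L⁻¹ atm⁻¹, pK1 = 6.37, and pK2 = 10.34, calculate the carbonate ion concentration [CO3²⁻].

[CO3²⁻] = 0.130 μmol/L

[CO2*] = KH · pCO2 = 10^(−1.51) × 3110×10^-6 = 9.611×10^-5 mol/L
α₀ = 1/(1 + K1/[H⁺] + K1K2/[H⁺]²) = 1/(1 + 10^+0.55 + 10^-2.87) = 0.2198
DIC = [CO2*]/α₀ = 9.611×10^-5 / 0.2198 = 0.4372 mmol/L
[CO3²⁻] = α₂·DIC; α₂ = 0.0002965, so [CO3²⁻] = 0.0002965 × 0.4372 = 0.000130 mmol/L = 0.130 μmol/L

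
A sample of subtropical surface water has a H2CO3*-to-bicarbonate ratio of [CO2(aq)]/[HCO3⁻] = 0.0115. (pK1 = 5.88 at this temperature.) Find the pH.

pH = 7.82

From K1 = [H⁺][HCO3⁻]/[CO2(aq)]:  pH = pK1 − log₁₀([CO2(aq)]/[HCO3⁻])
log₁₀(0.0115) = -1.939
pH = 5.88 − (-1.939) = 7.82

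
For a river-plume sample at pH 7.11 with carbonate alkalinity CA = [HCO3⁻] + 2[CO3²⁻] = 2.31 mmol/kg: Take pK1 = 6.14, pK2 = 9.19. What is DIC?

DIC = 2.53 mmol/kg

CA = [HCO3⁻] + 2[CO3²⁻] = (α₁ + 2α₂)·DIC
At pH 7.11: [H⁺]/K1 = 10^-0.97 = 0.10715, K2/[H⁺] = 10^-2.08 = 0.0083176
α₁ = 1/(1 + 0.10715 + 0.0083176) = 1/1.1155 = 0.8965; α₂ = α₁·K2/[H⁺] = 0.007457
α₁ + 2α₂ = 0.9114
DIC = CA / (α₁ + 2α₂) = 2.31 / 0.9114 = 2.53 mmol/kg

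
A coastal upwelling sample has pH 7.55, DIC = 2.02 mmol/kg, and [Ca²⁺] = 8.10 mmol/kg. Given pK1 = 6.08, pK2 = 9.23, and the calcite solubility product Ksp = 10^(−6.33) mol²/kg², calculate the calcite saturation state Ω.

Ω = 0.693

α₂ = 1 / (1 + [H⁺]/K2 + [H⁺]²/(K1K2)) = 1 / (1 + 10^+1.68 + 10^+0.21)
   = 1 / (1 + 47.863 + 1.6218) = 1/50.485 = 0.01981
[CO3²⁻] = α₂ × DIC = 0.01981 × 2.02 = 0.04001 mmol/kg
Ksp = 10^(−6.33) = 4.677×10^-7
Ω = [Ca²⁺][CO3²⁻]/Ksp = (8.10×10^-3)(4.001×10^-5) / 4.677×10^-7 = 0.693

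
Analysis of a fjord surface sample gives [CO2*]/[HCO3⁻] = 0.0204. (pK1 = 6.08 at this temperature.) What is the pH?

pH = 7.77

From K1 = [H⁺][HCO3⁻]/[CO2*]:  pH = pK1 − log₁₀([CO2*]/[HCO3⁻])
log₁₀(0.0204) = -1.690
pH = 6.08 − (-1.690) = 7.77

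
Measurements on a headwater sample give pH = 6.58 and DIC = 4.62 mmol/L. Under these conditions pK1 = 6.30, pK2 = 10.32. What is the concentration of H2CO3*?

α₀ = 1 / (1 + K1/[H⁺] + K1K2/[H⁺]²) = 1 / (1 + 10^+0.28 + 10^-3.46)
   = 1 / (1 + 1.9055 + 0.00034674) = 1/2.9058 = 0.3441
[CO2*] = α₀ × DIC = 0.3441 × 4.62 = 1.59 mmol/L

[CO2*] = 1.59 mmol/L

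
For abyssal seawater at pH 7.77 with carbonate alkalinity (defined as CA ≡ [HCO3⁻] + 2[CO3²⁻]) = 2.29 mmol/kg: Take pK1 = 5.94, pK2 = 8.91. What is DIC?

CA = [HCO3⁻] + 2[CO3²⁻] = (α₁ + 2α₂)·DIC
At pH 7.77: [H⁺]/K1 = 10^-1.83 = 0.014791, K2/[H⁺] = 10^-1.14 = 0.072444
α₁ = 1/(1 + 0.014791 + 0.072444) = 1/1.0872 = 0.9198; α₂ = α₁·K2/[H⁺] = 0.06663
α₁ + 2α₂ = 1.0530
DIC = CA / (α₁ + 2α₂) = 2.29 / 1.0530 = 2.17 mmol/kg

DIC = 2.17 mmol/kg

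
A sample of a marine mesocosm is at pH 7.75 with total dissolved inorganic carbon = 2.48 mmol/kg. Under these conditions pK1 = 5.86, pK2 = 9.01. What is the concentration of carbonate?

[CO3²⁻] = 0.128 mmol/kg

α₂ = 1 / (1 + [H⁺]/K2 + [H⁺]²/(K1K2)) = 1 / (1 + 10^+1.26 + 10^-0.63)
   = 1 / (1 + 18.197 + 0.23442) = 1/19.431 = 0.05146
[CO3²⁻] = α₂ × DIC = 0.05146 × 2.48 = 0.128 mmol/kg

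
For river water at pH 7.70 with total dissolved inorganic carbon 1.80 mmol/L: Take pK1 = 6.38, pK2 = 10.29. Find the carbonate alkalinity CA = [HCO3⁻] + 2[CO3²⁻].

CA = 1.72 mmol/L

CA = [HCO3⁻] + 2[CO3²⁻] = (α₁ + 2α₂)·DIC
At pH 7.70: [H⁺]/K1 = 10^-1.32 = 0.047863, K2/[H⁺] = 10^-2.59 = 0.0025704
α₁ = 1/(1 + 0.047863 + 0.0025704) = 1/1.0504 = 0.9520; α₂ = α₁·K2/[H⁺] = 0.002447
α₁ + 2α₂ = 0.9569
CA = 0.9569 × 1.80 = 1.72 mmol/L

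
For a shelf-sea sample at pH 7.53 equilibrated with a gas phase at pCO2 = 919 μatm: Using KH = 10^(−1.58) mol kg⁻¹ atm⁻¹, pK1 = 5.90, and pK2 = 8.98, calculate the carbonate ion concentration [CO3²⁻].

[CO3²⁻] = 0.0366 mmol/kg

[CO2*] = KH · pCO2 = 10^(−1.58) × 919×10^-6 = 2.417×10^-5 mol/kg
α₀ = 1/(1 + K1/[H⁺] + K1K2/[H⁺]²) = 1/(1 + 10^+1.63 + 10^+0.18) = 0.02214
DIC = [CO2*]/α₀ = 2.417×10^-5 / 0.02214 = 1.092 mmol/kg
[CO3²⁻] = α₂·DIC; α₂ = 0.03351, so [CO3²⁻] = 0.03351 × 1.092 = 0.0366 mmol/kg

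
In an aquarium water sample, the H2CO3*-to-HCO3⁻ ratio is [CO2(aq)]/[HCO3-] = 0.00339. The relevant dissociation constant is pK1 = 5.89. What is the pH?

From K1 = [H⁺][HCO3-]/[CO2(aq)]:  pH = pK1 − log₁₀([CO2(aq)]/[HCO3-])
log₁₀(0.00339) = -2.470
pH = 5.89 − (-2.470) = 8.36

pH = 8.36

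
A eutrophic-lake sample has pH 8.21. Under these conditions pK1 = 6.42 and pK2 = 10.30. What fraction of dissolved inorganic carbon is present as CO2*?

α₀ = 1 / (1 + K1/[H⁺] + K1K2/[H⁺]²) = 1 / (1 + 10^+1.79 + 10^-0.30)
   = 1 / (1 + 61.660 + 0.50119) = 1/63.161 = 0.01583

α₀ = 0.0158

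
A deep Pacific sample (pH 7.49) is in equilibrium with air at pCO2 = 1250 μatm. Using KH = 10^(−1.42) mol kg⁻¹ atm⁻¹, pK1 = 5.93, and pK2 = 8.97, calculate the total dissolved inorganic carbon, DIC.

[CO2*] = KH · pCO2 = 10^(−1.42) × 1250×10^-6 = 4.752×10^-5 mol/kg
α₀ = 1/(1 + K1/[H⁺] + K1K2/[H⁺]²) = 1/(1 + 10^+1.56 + 10^+0.08) = 0.02597
DIC = [CO2*]/α₀ = 4.752×10^-5 / 0.02597 = 1.83 mmol/kg

DIC = 1.83 mmol/kg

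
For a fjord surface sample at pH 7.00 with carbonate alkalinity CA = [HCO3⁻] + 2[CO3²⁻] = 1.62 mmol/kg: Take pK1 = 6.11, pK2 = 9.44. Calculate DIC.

CA = [HCO3⁻] + 2[CO3²⁻] = (α₁ + 2α₂)·DIC
At pH 7.00: [H⁺]/K1 = 10^-0.89 = 0.12882, K2/[H⁺] = 10^-2.44 = 0.0036308
α₁ = 1/(1 + 0.12882 + 0.0036308) = 1/1.1325 = 0.8830; α₂ = α₁·K2/[H⁺] = 0.003206
α₁ + 2α₂ = 0.8894
DIC = CA / (α₁ + 2α₂) = 1.62 / 0.8894 = 1.82 mmol/kg

DIC = 1.82 mmol/kg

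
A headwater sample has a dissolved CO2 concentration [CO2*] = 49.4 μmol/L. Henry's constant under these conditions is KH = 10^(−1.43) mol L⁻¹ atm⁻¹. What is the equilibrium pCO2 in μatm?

KH = 10^(−1.43) = 3.715×10^-2 mol L⁻¹ atm⁻¹
pCO2 = [CO2*]/KH = 49.4×10^-6 / 3.715×10^-2 = 1.33×10^-3 atm = 1330 μatm

pCO2 = 1330 μatm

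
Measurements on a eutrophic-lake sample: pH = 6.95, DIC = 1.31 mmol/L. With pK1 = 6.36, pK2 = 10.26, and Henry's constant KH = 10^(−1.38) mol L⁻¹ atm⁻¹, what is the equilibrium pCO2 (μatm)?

α₀ = 1 / (1 + K1/[H⁺] + K1K2/[H⁺]²) = 1 / (1 + 10^+0.59 + 10^-2.72)
   = 1 / (1 + 3.8905 + 0.0019055) = 1/4.8924 = 0.2044
[CO2*] = α₀ × DIC = 0.2044 × 1.31 = 0.2678 mmol/L
pCO2 = [CO2*]/KH = 2.678×10^-4 / 4.169×10^-2 = 6420 μatm

pCO2 = 6420 μatm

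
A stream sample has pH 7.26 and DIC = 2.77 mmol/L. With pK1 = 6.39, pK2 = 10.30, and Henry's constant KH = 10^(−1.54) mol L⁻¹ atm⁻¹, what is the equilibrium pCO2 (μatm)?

α₀ = 1 / (1 + K1/[H⁺] + K1K2/[H⁺]²) = 1 / (1 + 10^+0.87 + 10^-2.17)
   = 1 / (1 + 7.4131 + 0.0067608) = 1/8.4199 = 0.1188
[CO2*] = α₀ × DIC = 0.1188 × 2.77 = 0.3290 mmol/L
pCO2 = [CO2*]/KH = 3.290×10^-4 / 2.884×10^-2 = 1.14×10^4 μatm

pCO2 = 1.14×10^4 μatm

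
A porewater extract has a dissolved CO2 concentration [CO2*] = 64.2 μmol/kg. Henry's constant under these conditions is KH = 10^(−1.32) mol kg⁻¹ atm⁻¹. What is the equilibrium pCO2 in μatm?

KH = 10^(−1.32) = 4.786×10^-2 mol kg⁻¹ atm⁻¹
pCO2 = [CO2*]/KH = 64.2×10^-6 / 4.786×10^-2 = 1.34×10^-3 atm = 1340 μatm

pCO2 = 1340 μatm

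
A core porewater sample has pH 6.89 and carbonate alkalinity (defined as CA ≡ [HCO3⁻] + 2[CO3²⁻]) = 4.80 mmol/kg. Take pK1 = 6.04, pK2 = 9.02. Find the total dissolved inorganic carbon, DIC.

DIC = 5.43 mmol/kg

CA = [HCO3⁻] + 2[CO3²⁻] = (α₁ + 2α₂)·DIC
At pH 6.89: [H⁺]/K1 = 10^-0.85 = 0.14125, K2/[H⁺] = 10^-2.13 = 0.0074131
α₁ = 1/(1 + 0.14125 + 0.0074131) = 1/1.1487 = 0.8706; α₂ = α₁·K2/[H⁺] = 0.006454
α₁ + 2α₂ = 0.8835
DIC = CA / (α₁ + 2α₂) = 4.80 / 0.8835 = 5.43 mmol/kg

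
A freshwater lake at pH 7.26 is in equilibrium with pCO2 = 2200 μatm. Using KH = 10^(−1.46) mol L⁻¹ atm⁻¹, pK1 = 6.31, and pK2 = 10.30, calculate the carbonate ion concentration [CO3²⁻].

[CO2*] = KH · pCO2 = 10^(−1.46) × 2200×10^-6 = 7.628×10^-5 mol/L
α₀ = 1/(1 + K1/[H⁺] + K1K2/[H⁺]²) = 1/(1 + 10^+0.95 + 10^-2.09) = 0.1008
DIC = [CO2*]/α₀ = 7.628×10^-5 / 0.1008 = 0.7568 mmol/L
[CO3²⁻] = α₂·DIC; α₂ = 0.0008193, so [CO3²⁻] = 0.0008193 × 0.7568 = 0.000620 mmol/L = 0.620 μmol/L

[CO3²⁻] = 0.620 μmol/L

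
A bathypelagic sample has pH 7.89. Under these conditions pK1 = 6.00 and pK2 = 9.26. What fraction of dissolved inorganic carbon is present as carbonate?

α₂ = 0.0404

α₂ = 1 / (1 + [H⁺]/K2 + [H⁺]²/(K1K2)) = 1 / (1 + 10^+1.37 + 10^-0.52)
   = 1 / (1 + 23.442 + 0.30200) = 1/24.744 = 0.04041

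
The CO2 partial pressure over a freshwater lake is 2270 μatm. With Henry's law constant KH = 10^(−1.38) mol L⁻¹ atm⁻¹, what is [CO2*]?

KH = 10^(−1.38) = 4.169×10^-2 mol L⁻¹ atm⁻¹
[CO2*] = KH · pCO2 = 4.169×10^-2 × 2270×10^-6 atm = 9.46×10^-5 mol/L

[CO2*] = 94.6 μmol/L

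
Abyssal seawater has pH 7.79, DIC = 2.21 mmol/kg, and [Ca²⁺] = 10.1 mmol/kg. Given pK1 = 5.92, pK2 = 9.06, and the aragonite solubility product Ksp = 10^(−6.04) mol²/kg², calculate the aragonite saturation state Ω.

Ω = 1.23

α₂ = 1 / (1 + [H⁺]/K2 + [H⁺]²/(K1K2)) = 1 / (1 + 10^+1.27 + 10^-0.60)
   = 1 / (1 + 18.621 + 0.25119) = 1/19.872 = 0.05032
[CO3²⁻] = α₂ × DIC = 0.05032 × 2.21 = 0.1112 mmol/kg
Ksp = 10^(−6.04) = 9.120×10^-7
Ω = [Ca²⁺][CO3²⁻]/Ksp = (10.1×10^-3)(1.112×10^-4) / 9.120×10^-7 = 1.23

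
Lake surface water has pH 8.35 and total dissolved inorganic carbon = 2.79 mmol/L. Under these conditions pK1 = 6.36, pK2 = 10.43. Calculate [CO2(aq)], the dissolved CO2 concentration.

[CO2*] = 0.0280 mmol/L

α₀ = 1 / (1 + K1/[H⁺] + K1K2/[H⁺]²) = 1 / (1 + 10^+1.99 + 10^-0.09)
   = 1 / (1 + 97.724 + 0.81283) = 1/99.537 = 0.01005
[CO2*] = α₀ × DIC = 0.01005 × 2.79 = 0.0280 mmol/L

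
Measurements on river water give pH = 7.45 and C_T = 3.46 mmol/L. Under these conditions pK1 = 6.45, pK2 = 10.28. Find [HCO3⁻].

α₁ = 1 / (1 + [H⁺]/K1 + K2/[H⁺]) = 1 / (1 + 10^-1.00 + 10^-2.83)
   = 1 / (1 + 0.10000 + 0.0014791) = 1/1.1015 = 0.9079
[HCO3⁻] = α₁ × DIC = 0.9079 × 3.46 = 3.14 mmol/L

[HCO3⁻] = 3.14 mmol/L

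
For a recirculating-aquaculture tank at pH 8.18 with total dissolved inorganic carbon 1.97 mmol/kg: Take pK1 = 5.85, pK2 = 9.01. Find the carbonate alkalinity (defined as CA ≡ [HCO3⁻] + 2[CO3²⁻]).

CA = 2.21 mmol/kg

CA = [HCO3⁻] + 2[CO3²⁻] = (α₁ + 2α₂)·DIC
At pH 8.18: [H⁺]/K1 = 10^-2.33 = 0.0046774, K2/[H⁺] = 10^-0.83 = 0.14791
α₁ = 1/(1 + 0.0046774 + 0.14791) = 1/1.1526 = 0.8676; α₂ = α₁·K2/[H⁺] = 0.1283
α₁ + 2α₂ = 1.1243
CA = 1.1243 × 1.97 = 2.21 mmol/kg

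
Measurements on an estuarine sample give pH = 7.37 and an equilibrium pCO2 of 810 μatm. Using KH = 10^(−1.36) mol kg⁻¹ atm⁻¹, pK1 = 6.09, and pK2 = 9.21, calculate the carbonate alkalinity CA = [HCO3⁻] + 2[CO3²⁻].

CA = 0.693 mmol/kg

[CO2*] = KH · pCO2 = 10^(−1.36) × 810×10^-6 = 3.536×10^-5 mol/kg
α₀ = 1/(1 + K1/[H⁺] + K1K2/[H⁺]²) = 1/(1 + 10^+1.28 + 10^-0.56) = 0.04919
DIC = [CO2*]/α₀ = 3.536×10^-5 / 0.04919 = 0.7188 mmol/kg
CA = (α₁ + 2α₂)·DIC = (0.9373 + 2×0.01355) × 0.7188 = 0.693 mmol/kg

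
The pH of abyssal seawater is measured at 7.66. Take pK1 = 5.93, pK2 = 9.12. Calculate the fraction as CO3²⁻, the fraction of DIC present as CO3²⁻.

α₂ = 0.0329

α₂ = 1 / (1 + [H⁺]/K2 + [H⁺]²/(K1K2)) = 1 / (1 + 10^+1.46 + 10^-0.27)
   = 1 / (1 + 28.840 + 0.53703) = 1/30.377 = 0.03292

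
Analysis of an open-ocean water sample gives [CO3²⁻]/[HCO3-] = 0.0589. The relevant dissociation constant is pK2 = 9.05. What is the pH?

pH = 7.82

From K2 = [H⁺][CO3²⁻]/[HCO3-]:  pH = pK2 + log₁₀([CO3²⁻]/[HCO3-])
log₁₀(0.0589) = -1.230
pH = 9.05 + (-1.230) = 7.82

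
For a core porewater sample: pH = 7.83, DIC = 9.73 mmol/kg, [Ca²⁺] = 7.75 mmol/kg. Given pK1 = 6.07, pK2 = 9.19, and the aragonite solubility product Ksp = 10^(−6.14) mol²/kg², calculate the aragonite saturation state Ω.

Ω = 4.28

α₂ = 1 / (1 + [H⁺]/K2 + [H⁺]²/(K1K2)) = 1 / (1 + 10^+1.36 + 10^-0.40)
   = 1 / (1 + 22.909 + 0.39811) = 1/24.307 = 0.04114
[CO3²⁻] = α₂ × DIC = 0.04114 × 9.73 = 0.4003 mmol/kg
Ksp = 10^(−6.14) = 7.244×10^-7
Ω = [Ca²⁺][CO3²⁻]/Ksp = (7.75×10^-3)(4.003×10^-4) / 7.244×10^-7 = 4.28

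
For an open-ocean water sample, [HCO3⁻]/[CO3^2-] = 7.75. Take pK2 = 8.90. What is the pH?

From K2 = [H⁺][CO3^2-]/[HCO3⁻]:  pH = pK2 − log₁₀([HCO3⁻]/[CO3^2-])
log₁₀(7.75) = +0.889
pH = 8.90 − (+0.889) = 8.01

pH = 8.01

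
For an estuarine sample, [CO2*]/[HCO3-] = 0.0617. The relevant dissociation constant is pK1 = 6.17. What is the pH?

pH = 7.38

From K1 = [H⁺][HCO3-]/[CO2*]:  pH = pK1 − log₁₀([CO2*]/[HCO3-])
log₁₀(0.0617) = -1.210
pH = 6.17 − (-1.210) = 7.38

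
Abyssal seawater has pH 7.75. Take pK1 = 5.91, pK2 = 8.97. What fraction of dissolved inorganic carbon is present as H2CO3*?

α₀ = 0.0134

α₀ = 1 / (1 + K1/[H⁺] + K1K2/[H⁺]²) = 1 / (1 + 10^+1.84 + 10^+0.62)
   = 1 / (1 + 69.183 + 4.1687) = 1/74.352 = 0.01345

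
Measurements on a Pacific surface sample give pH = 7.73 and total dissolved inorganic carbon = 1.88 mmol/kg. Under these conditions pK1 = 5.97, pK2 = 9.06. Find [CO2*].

[CO2*] = 0.0307 mmol/kg

α₀ = 1 / (1 + K1/[H⁺] + K1K2/[H⁺]²) = 1 / (1 + 10^+1.76 + 10^+0.43)
   = 1 / (1 + 57.544 + 2.6915) = 1/61.236 = 0.01633
[CO2*] = α₀ × DIC = 0.01633 × 1.88 = 0.0307 mmol/kg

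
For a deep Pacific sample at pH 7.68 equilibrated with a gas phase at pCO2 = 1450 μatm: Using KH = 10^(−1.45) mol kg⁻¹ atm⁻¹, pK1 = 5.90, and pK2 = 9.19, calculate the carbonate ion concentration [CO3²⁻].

[CO3²⁻] = 0.0958 mmol/kg

[CO2*] = KH · pCO2 = 10^(−1.45) × 1450×10^-6 = 5.145×10^-5 mol/kg
α₀ = 1/(1 + K1/[H⁺] + K1K2/[H⁺]²) = 1/(1 + 10^+1.78 + 10^+0.27) = 0.01584
DIC = [CO2*]/α₀ = 5.145×10^-5 / 0.01584 = 3.247 mmol/kg
[CO3²⁻] = α₂·DIC; α₂ = 0.02950, so [CO3²⁻] = 0.02950 × 3.247 = 0.0958 mmol/kg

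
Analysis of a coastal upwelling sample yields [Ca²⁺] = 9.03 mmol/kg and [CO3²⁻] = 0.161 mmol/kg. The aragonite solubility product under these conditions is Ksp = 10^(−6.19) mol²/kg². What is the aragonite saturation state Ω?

Ω = 2.25

Ksp = 10^(−6.19) = 6.457×10^-7
Ω = [Ca²⁺][CO3²⁻]/Ksp = (9.03×10^-3)(0.161×10^-3) / 6.457×10^-7 = 2.25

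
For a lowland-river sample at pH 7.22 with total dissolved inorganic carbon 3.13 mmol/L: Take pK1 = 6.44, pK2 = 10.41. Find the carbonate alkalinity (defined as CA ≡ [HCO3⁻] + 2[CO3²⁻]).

CA = [HCO3⁻] + 2[CO3²⁻] = (α₁ + 2α₂)·DIC
At pH 7.22: [H⁺]/K1 = 10^-0.78 = 0.16596, K2/[H⁺] = 10^-3.19 = 0.00064565
α₁ = 1/(1 + 0.16596 + 0.00064565) = 1/1.1666 = 0.8572; α₂ = α₁·K2/[H⁺] = 0.0005534
α₁ + 2α₂ = 0.8583
CA = 0.8583 × 3.13 = 2.69 mmol/L

CA = 2.69 mmol/L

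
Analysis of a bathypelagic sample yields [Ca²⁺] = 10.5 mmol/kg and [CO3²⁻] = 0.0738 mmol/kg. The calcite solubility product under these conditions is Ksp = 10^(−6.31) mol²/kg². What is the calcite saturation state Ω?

Ω = 1.58

Ksp = 10^(−6.31) = 4.898×10^-7
Ω = [Ca²⁺][CO3²⁻]/Ksp = (10.5×10^-3)(0.0738×10^-3) / 4.898×10^-7 = 1.58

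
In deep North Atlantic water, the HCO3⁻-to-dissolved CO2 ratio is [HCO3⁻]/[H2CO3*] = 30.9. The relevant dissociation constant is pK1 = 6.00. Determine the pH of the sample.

From K1 = [H⁺][HCO3⁻]/[H2CO3*]:  pH = pK1 + log₁₀([HCO3⁻]/[H2CO3*])
log₁₀(30.9) = +1.490
pH = 6.00 + (+1.490) = 7.49

pH = 7.49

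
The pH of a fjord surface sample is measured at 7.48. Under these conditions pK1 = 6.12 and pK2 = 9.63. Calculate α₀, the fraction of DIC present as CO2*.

α₀ = 0.0415

α₀ = 1 / (1 + K1/[H⁺] + K1K2/[H⁺]²) = 1 / (1 + 10^+1.36 + 10^-0.79)
   = 1 / (1 + 22.909 + 0.16218) = 1/24.071 = 0.04154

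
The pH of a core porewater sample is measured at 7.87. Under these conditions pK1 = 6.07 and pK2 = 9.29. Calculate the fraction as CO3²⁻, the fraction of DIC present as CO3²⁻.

α₂ = 1 / (1 + [H⁺]/K2 + [H⁺]²/(K1K2)) = 1 / (1 + 10^+1.42 + 10^-0.38)
   = 1 / (1 + 26.303 + 0.41687) = 1/27.720 = 0.03608

α₂ = 0.0361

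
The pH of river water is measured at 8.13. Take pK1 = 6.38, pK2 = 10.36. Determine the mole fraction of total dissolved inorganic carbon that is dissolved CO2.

α₀ = 0.0174

α₀ = 1 / (1 + K1/[H⁺] + K1K2/[H⁺]²) = 1 / (1 + 10^+1.75 + 10^-0.48)
   = 1 / (1 + 56.234 + 0.33113) = 1/57.565 = 0.01737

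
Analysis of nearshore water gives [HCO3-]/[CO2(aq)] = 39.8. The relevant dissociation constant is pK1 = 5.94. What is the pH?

From K1 = [H⁺][HCO3-]/[CO2(aq)]:  pH = pK1 + log₁₀([HCO3-]/[CO2(aq)])
log₁₀(39.8) = +1.600
pH = 5.94 + (+1.600) = 7.54

pH = 7.54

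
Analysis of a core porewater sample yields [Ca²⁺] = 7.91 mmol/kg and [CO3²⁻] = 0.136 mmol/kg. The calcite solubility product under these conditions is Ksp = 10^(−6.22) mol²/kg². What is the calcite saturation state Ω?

Ksp = 10^(−6.22) = 6.026×10^-7
Ω = [Ca²⁺][CO3²⁻]/Ksp = (7.91×10^-3)(0.136×10^-3) / 6.026×10^-7 = 1.79

Ω = 1.79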